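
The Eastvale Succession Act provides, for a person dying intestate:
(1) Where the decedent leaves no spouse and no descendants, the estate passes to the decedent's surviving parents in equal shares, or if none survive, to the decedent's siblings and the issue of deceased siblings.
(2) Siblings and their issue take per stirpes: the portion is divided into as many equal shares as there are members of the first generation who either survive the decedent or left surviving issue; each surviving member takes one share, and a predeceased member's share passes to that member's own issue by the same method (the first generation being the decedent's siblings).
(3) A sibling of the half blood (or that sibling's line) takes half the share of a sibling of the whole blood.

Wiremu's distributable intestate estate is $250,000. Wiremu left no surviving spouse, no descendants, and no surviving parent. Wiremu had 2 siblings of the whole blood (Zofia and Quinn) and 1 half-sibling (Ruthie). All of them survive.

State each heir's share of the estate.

Zofia: $100,000; Quinn: $100,000; Ruthie: $50,000

The entire $250,000 passes to the siblings and their issue.
Counting each half-blood sibling's line as half a unit, there are 5/2 units in $250,000, so one unit is $100,000. Whole-blood lines (Zofia and Quinn) take $100,000 each; half-blood lines (Ruthie) take $50,000 each.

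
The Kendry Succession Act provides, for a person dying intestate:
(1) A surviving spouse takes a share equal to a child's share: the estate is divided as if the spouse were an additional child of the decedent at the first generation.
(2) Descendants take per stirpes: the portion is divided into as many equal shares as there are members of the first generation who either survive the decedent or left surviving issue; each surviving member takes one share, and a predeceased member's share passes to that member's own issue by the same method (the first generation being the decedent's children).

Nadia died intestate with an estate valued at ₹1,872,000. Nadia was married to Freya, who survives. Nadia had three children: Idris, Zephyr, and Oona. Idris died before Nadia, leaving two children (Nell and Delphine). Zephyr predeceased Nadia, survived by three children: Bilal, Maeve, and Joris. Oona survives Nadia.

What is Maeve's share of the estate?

The spouse counts as an additional share at the children's level, so there are 4 primary shares of ₹468,000. Freya takes one such share (₹468,000).
The children's combined portion (₹1,404,000) is divided into 3 shares of ₹468,000: Oona takes ₹468,000; Idris's ₹468,000 share passes to Idris's issue; Zephyr's ₹468,000 share passes to Zephyr's issue.
Idris's share (₹468,000) is divided into 2 shares of ₹234,000: Nell and Delphine each take ₹234,000.
Zephyr's share (₹468,000) is divided into 3 shares of ₹156,000: Bilal, Maeve, and Joris each take ₹156,000.

Maeve receives ₹156,000.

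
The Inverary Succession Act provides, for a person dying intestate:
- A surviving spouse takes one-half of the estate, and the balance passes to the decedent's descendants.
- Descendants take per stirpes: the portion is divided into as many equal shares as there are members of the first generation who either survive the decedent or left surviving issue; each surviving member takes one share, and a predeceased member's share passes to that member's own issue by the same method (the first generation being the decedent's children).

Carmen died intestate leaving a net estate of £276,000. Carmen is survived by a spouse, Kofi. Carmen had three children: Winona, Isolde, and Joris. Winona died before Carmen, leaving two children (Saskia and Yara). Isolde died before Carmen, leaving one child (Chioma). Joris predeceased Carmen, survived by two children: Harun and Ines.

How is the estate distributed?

Kofi takes one-half of £276,000 = £138,000. The remaining £138,000 passes to the descendants.
The descendants' portion (£138,000) is divided into 3 shares of £46,000: Winona's £46,000 share passes to Winona's issue; Isolde's £46,000 share passes to Isolde's issue; Joris's £46,000 share passes to Joris's issue.
Winona's share (£46,000) is divided into 2 shares of £23,000: Saskia and Yara each take £23,000.
Isolde's share (£46,000) passes entirely to Chioma.
Joris's share (£46,000) is divided into 2 shares of £23,000: Harun and Ines each take £23,000.

Kofi: £138,000; Saskia: £23,000; Yara: £23,000; Chioma: £46,000; Harun: £23,000; Ines: £23,000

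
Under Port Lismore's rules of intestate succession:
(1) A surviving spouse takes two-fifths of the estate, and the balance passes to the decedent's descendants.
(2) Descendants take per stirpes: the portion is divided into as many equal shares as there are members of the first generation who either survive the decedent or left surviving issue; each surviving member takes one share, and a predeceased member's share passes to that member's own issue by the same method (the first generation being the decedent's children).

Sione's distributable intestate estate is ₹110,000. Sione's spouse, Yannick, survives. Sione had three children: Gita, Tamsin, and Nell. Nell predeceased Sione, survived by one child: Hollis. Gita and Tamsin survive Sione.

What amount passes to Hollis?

Yannick takes two-fifths of ₹110,000 = ₹44,000. The remaining ₹66,000 passes to the descendants.
The descendants' portion (₹66,000) is divided into 3 shares of ₹22,000: Gita and Tamsin each take ₹22,000; Nell's ₹22,000 share passes to Nell's issue.
Nell's share (₹22,000) passes entirely to Hollis.

Hollis receives ₹22,000.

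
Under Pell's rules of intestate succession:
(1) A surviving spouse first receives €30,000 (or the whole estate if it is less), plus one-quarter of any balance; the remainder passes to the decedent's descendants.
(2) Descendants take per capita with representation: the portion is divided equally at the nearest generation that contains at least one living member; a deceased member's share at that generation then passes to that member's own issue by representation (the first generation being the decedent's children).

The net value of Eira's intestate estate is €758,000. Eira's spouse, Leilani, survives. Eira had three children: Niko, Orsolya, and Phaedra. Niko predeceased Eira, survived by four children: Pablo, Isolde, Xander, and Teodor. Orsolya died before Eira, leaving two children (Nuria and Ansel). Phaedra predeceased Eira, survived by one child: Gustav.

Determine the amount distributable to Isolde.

Leilani first takes €30,000, leaving a balance of €728,000. Leilani then takes one-quarter of the balance (€182,000), for a total of €212,000. The remaining €546,000 passes to the descendants.
No child survives, so the initial division is made at the grandchildren's generation.
The descendants' portion (€546,000) is divided into 7 shares of €78,000: Pablo, Isolde, Xander, Teodor, Nuria, Ansel, and Gustav each take €78,000.

Isolde receives €78,000.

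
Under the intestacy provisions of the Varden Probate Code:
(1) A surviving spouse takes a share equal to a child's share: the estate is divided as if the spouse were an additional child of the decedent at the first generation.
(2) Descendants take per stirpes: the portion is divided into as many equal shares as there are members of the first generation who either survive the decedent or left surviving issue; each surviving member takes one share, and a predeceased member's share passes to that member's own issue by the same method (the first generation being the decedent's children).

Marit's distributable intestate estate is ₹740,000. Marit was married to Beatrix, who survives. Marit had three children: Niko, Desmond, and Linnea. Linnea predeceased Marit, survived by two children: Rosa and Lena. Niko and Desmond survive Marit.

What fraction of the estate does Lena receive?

Lena receives 1/8 of the estate.

The spouse counts as an additional share at the children's level, so there are 4 primary shares of ₹185,000. Beatrix takes one such share (₹185,000).
The children's combined portion (₹555,000) is divided into 3 shares of ₹185,000: Niko and Desmond each take ₹185,000; Linnea's ₹185,000 share passes to Linnea's issue.
Linnea's share (₹185,000) is divided into 2 shares of ₹92,500: Rosa and Lena each take ₹92,500.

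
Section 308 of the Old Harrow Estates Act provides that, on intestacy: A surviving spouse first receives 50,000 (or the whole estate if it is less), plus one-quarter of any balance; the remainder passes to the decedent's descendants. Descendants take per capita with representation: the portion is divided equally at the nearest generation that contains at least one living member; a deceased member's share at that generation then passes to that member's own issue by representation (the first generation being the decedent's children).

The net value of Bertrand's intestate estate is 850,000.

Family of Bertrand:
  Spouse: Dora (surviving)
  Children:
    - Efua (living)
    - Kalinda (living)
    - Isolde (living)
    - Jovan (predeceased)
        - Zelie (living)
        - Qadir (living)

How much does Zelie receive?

Dora first takes 50,000, leaving a balance of 800,000. Dora then takes one-quarter of the balance (200,000), for a total of 250,000. The remaining 600,000 passes to the descendants.
The descendants' portion (600,000) is divided into 4 shares of 150,000: Efua, Kalinda, and Isolde each take 150,000; Jovan's 150,000 share passes to Jovan's issue.
Jovan's share (150,000) is divided into 2 shares of 75,000: Zelie and Qadir each take 75,000.

Zelie receives 75,000.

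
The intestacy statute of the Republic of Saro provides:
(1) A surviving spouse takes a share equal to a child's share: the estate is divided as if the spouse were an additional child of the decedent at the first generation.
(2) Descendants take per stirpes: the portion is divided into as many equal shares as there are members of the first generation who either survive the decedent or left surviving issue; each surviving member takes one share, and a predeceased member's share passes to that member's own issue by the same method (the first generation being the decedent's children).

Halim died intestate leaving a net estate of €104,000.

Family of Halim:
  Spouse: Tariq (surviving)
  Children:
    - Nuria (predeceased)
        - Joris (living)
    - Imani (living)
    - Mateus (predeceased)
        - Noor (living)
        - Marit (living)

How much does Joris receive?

Joris receives €26,000.

The spouse counts as an additional share at the children's level, so there are 4 primary shares of €26,000. Tariq takes one such share (€26,000).
The children's combined portion (€78,000) is divided into 3 shares of €26,000: Imani takes €26,000; Nuria's €26,000 share passes to Nuria's issue; Mateus's €26,000 share passes to Mateus's issue.
Nuria's share (€26,000) passes entirely to Joris.
Mateus's share (€26,000) is divided into 2 shares of €13,000: Noor and Marit each take €13,000.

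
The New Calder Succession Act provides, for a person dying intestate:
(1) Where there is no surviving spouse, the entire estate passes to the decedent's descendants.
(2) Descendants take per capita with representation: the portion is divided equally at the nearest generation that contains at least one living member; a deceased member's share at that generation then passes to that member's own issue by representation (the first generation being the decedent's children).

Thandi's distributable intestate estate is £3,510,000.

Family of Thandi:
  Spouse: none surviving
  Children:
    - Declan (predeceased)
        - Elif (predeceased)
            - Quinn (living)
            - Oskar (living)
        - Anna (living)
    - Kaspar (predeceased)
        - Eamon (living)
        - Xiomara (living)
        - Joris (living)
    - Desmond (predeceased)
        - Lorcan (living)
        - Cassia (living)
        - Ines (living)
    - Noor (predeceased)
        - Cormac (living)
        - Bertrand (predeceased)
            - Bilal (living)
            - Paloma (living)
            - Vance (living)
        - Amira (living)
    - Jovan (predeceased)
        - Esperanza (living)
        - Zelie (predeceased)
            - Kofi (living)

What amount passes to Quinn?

Quinn receives £135,000.

The entire £3,510,000 passes to the descendants.
No child survives, so the initial division is made at the grandchildren's generation.
That amount (£3,510,000) is divided into 13 shares of £270,000: Anna, Eamon, Xiomara, Joris, Lorcan, Cassia, Ines, Cormac, Amira, and Esperanza each take £270,000; Elif's £270,000 share passes to Elif's issue; Bertrand's £270,000 share passes to Bertrand's issue; Zelie's £270,000 share passes to Zelie's issue.
Elif's share (£270,000) is divided into 2 shares of £135,000: Quinn and Oskar each take £135,000.
Bertrand's share (£270,000) is divided into 3 shares of £90,000: Bilal, Paloma, and Vance each take £90,000.
Zelie's share (£270,000) passes entirely to Kofi.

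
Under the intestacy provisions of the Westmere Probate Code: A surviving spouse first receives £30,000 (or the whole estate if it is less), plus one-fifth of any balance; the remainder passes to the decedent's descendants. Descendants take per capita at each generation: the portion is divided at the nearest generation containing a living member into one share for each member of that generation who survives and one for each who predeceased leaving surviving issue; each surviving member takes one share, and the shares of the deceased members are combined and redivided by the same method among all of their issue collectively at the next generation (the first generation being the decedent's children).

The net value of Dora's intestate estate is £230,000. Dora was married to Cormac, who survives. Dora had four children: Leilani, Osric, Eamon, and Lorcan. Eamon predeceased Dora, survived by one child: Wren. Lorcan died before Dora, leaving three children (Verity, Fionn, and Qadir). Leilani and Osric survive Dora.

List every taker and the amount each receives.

Cormac: £70,000; Leilani: £40,000; Osric: £40,000; Wren: £20,000; Verity: £20,000; Fionn: £20,000; Qadir: £20,000

Cormac first takes £30,000, leaving a balance of £200,000. Cormac then takes one-fifth of the balance (£40,000), for a total of £70,000. The remaining £160,000 passes to the descendants.
The descendants' portion (£160,000) is divided at the children's generation into 4 shares of £40,000. Leilani and Osric each take £40,000. The 2 shares of the deceased (Eamon and Lorcan) are combined into a pool of £80,000.
That pool (£80,000) is divided at the grandchildren's generation equally among Wren, Verity, Fionn, and Qadir: £20,000 each.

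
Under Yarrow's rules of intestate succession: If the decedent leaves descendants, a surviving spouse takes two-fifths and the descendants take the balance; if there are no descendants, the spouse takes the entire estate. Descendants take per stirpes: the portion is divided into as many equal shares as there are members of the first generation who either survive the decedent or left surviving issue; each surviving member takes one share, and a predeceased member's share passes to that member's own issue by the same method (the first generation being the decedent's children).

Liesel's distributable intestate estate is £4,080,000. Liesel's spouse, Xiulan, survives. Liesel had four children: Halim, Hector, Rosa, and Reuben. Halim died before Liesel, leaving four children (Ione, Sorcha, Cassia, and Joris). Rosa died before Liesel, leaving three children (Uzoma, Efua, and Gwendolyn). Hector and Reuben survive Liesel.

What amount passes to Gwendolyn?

Xiulan takes two-fifths of £4,080,000 = £1,632,000. The remaining £2,448,000 passes to the descendants.
The descendants' portion (£2,448,000) is divided into 4 shares of £612,000: Hector and Reuben each take £612,000; Halim's £612,000 share passes to Halim's issue; Rosa's £612,000 share passes to Rosa's issue.
Halim's share (£612,000) is divided into 4 shares of £153,000: Ione, Sorcha, Cassia, and Joris each take £153,000.
Rosa's share (£612,000) is divided into 3 shares of £204,000: Uzoma, Efua, and Gwendolyn each take £204,000.

Gwendolyn receives £204,000.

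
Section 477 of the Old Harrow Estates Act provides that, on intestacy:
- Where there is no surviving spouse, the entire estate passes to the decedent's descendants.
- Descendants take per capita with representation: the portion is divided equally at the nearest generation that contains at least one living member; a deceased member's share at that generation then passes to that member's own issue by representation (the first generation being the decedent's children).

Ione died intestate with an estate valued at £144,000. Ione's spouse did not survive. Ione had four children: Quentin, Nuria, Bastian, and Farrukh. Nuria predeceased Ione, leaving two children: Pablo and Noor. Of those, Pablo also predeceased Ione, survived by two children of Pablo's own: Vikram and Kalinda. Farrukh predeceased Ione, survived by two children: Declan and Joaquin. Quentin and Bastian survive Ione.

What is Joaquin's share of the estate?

Joaquin receives £18,000.

The entire £144,000 passes to the descendants.
That amount (£144,000) is divided into 4 shares of £36,000: Quentin and Bastian each take £36,000; Nuria's £36,000 share passes to Nuria's issue; Farrukh's £36,000 share passes to Farrukh's issue.
Nuria's share (£36,000) is divided into 2 shares of £18,000: Noor takes £18,000; Pablo's £18,000 share passes to Pablo's issue.
Pablo's share (£18,000) is divided into 2 shares of £9,000: Vikram and Kalinda each take £9,000.
Farrukh's share (£36,000) is divided into 2 shares of £18,000: Declan and Joaquin each take £18,000.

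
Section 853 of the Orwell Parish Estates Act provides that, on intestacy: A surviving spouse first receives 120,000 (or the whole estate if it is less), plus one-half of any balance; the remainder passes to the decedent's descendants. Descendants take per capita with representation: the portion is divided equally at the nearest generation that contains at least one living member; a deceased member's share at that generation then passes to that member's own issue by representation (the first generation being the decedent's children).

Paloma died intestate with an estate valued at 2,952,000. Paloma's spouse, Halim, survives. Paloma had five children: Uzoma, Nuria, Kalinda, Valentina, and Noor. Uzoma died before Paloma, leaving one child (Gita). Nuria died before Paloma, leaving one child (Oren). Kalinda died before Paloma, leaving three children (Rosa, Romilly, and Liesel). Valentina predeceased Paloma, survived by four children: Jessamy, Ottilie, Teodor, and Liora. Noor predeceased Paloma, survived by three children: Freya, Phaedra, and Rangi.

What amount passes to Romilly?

Romilly receives 118,000.

Halim first takes 120,000, leaving a balance of 2,832,000. Halim then takes one-half of the balance (1,416,000), for a total of 1,536,000. The remaining 1,416,000 passes to the descendants.
No child survives, so the initial division is made at the grandchildren's generation.
The descendants' portion (1,416,000) is divided into 12 shares of 118,000: Gita, Oren, Rosa, Romilly, Liesel, Jessamy, Ottilie, Teodor, Liora, Freya, Phaedra, and Rangi each take 118,000.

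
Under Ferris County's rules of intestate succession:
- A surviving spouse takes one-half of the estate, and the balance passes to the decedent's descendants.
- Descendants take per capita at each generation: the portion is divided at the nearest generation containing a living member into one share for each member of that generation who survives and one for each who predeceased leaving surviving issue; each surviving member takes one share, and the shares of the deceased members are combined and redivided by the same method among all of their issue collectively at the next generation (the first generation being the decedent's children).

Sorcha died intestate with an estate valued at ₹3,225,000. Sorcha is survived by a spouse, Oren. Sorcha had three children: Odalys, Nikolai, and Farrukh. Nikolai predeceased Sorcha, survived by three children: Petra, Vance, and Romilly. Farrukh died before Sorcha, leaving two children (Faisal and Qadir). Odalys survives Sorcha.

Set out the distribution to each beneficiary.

Oren: ₹1,612,500; Odalys: ₹537,500; Petra: ₹215,000; Vance: ₹215,000; Romilly: ₹215,000; Faisal: ₹215,000; Qadir: ₹215,000

Oren takes one-half of ₹3,225,000 = ₹1,612,500. The remaining ₹1,612,500 passes to the descendants.
The descendants' portion (₹1,612,500) is divided at the children's generation into 3 shares of ₹537,500. Odalys takes ₹537,500. The 2 shares of the deceased (Nikolai and Farrukh) are combined into a pool of ₹1,075,000.
That pool (₹1,075,000) is divided at the grandchildren's generation equally among Petra, Vance, Romilly, Faisal, and Qadir: ₹215,000 each.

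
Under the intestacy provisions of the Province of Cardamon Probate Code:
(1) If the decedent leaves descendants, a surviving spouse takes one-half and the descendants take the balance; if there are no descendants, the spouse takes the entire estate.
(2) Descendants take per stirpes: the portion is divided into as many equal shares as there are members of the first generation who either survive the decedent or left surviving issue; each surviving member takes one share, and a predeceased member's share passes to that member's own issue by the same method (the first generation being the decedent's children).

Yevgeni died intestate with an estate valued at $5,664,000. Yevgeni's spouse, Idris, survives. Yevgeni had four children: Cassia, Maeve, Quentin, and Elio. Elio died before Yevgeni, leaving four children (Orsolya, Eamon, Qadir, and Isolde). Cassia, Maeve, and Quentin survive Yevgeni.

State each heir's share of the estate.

Idris takes one-half of $5,664,000 = $2,832,000. The remaining $2,832,000 passes to the descendants.
The descendants' portion ($2,832,000) is divided into 4 shares of $708,000: Cassia, Maeve, and Quentin each take $708,000; Elio's $708,000 share passes to Elio's issue.
Elio's share ($708,000) is divided into 4 shares of $177,000: Orsolya, Eamon, Qadir, and Isolde each take $177,000.

Idris: $2,832,000; Cassia: $708,000; Maeve: $708,000; Quentin: $708,000; Orsolya: $177,000; Eamon: $177,000; Qadir: $177,000; Isolde: $177,000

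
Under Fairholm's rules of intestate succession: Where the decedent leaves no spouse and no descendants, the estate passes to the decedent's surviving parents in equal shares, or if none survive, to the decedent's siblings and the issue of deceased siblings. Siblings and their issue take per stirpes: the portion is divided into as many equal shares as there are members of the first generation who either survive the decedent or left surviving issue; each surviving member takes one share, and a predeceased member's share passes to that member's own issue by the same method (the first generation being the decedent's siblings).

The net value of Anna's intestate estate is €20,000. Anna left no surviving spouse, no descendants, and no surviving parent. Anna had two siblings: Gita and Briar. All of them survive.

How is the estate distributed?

Gita: €10,000; Briar: €10,000

The entire €20,000 passes to the siblings and their issue.
That amount (€20,000) is divided into 2 shares of €10,000: Gita and Briar each take €10,000.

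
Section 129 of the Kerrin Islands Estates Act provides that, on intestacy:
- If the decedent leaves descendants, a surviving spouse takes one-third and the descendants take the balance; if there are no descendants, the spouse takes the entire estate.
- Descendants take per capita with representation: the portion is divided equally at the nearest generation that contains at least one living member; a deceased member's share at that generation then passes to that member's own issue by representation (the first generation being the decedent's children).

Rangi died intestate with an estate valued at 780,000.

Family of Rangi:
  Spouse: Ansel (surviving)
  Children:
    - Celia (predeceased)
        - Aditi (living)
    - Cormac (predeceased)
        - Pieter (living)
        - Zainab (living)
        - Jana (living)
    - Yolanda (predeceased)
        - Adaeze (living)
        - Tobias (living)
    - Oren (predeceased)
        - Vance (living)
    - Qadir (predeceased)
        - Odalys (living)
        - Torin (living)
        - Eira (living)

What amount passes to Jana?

Jana receives 52,000.

Ansel takes one-third of 780,000 = 260,000. The remaining 520,000 passes to the descendants.
No child survives, so the initial division is made at the grandchildren's generation.
The descendants' portion (520,000) is divided into 10 shares of 52,000: Aditi, Pieter, Zainab, Jana, Adaeze, Tobias, Vance, Odalys, Torin, and Eira each take 52,000.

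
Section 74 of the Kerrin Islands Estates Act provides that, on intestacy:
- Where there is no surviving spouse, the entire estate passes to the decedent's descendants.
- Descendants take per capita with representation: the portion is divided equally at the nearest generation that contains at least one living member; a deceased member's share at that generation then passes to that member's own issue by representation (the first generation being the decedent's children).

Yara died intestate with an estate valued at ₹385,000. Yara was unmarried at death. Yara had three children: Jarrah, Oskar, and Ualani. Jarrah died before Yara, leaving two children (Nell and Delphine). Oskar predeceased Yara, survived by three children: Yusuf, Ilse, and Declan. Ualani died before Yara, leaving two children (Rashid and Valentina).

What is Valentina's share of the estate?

The entire ₹385,000 passes to the descendants.
No child survives, so the initial division is made at the grandchildren's generation.
That amount (₹385,000) is divided into 7 shares of ₹55,000: Nell, Delphine, Yusuf, Ilse, Declan, Rashid, and Valentina each take ₹55,000.

Valentina receives ₹55,000.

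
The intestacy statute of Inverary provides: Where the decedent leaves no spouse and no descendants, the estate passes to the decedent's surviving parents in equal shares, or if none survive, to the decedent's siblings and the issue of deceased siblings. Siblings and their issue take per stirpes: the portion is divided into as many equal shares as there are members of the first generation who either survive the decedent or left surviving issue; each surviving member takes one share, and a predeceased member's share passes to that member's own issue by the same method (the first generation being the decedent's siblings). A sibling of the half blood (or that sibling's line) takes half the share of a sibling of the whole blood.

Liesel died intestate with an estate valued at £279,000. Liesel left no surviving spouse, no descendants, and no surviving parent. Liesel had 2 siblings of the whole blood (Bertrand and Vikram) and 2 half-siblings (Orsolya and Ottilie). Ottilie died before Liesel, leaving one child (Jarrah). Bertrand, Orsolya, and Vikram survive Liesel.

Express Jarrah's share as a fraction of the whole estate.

The entire £279,000 passes to the siblings and their issue.
Counting each half-blood sibling's line as half a unit, there are 3 units in £279,000, so one unit is £93,000. Whole-blood lines (Bertrand and Vikram) take £93,000 each; half-blood lines (Orsolya and Ottilie) take £46,500 each.
Ottilie's share (£46,500) passes entirely to Jarrah.

Jarrah receives 1/6 of the estate.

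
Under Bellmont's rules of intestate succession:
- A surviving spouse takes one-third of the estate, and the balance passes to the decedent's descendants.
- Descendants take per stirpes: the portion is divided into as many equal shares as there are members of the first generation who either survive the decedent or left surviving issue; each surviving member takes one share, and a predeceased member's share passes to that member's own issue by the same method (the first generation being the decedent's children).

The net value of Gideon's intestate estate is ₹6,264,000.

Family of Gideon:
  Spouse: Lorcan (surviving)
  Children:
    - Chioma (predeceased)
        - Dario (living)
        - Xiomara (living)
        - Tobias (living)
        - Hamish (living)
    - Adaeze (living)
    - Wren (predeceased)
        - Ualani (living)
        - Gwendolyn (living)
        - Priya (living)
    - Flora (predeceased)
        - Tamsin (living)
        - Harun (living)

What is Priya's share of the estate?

Priya receives ₹348,000.

Lorcan takes one-third of ₹6,264,000 = ₹2,088,000. The remaining ₹4,176,000 passes to the descendants.
The descendants' portion (₹4,176,000) is divided into 4 shares of ₹1,044,000: Adaeze takes ₹1,044,000; Chioma's ₹1,044,000 share passes to Chioma's issue; Wren's ₹1,044,000 share passes to Wren's issue; Flora's ₹1,044,000 share passes to Flora's issue.
Chioma's share (₹1,044,000) is divided into 4 shares of ₹261,000: Dario, Xiomara, Tobias, and Hamish each take ₹261,000.
Wren's share (₹1,044,000) is divided into 3 shares of ₹348,000: Ualani, Gwendolyn, and Priya each take ₹348,000.
Flora's share (₹1,044,000) is divided into 2 shares of ₹522,000: Tamsin and Harun each take ₹522,000.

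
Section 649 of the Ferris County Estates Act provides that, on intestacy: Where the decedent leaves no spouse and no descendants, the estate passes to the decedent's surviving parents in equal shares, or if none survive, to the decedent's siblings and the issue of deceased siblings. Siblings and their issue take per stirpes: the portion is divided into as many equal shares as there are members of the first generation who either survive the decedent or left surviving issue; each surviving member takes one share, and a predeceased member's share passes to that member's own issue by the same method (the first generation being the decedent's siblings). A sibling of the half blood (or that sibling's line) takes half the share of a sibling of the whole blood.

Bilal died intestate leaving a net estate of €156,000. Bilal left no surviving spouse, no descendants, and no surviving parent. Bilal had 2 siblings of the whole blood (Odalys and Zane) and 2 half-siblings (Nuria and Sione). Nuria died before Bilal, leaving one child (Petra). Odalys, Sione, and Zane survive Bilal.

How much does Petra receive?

Petra receives €26,000.

The entire €156,000 passes to the siblings and their issue.
Counting each half-blood sibling's line as half a unit, there are 3 units in €156,000, so one unit is €52,000. Whole-blood lines (Odalys and Zane) take €52,000 each; half-blood lines (Nuria and Sione) take €26,000 each.
Nuria's share (€26,000) passes entirely to Petra.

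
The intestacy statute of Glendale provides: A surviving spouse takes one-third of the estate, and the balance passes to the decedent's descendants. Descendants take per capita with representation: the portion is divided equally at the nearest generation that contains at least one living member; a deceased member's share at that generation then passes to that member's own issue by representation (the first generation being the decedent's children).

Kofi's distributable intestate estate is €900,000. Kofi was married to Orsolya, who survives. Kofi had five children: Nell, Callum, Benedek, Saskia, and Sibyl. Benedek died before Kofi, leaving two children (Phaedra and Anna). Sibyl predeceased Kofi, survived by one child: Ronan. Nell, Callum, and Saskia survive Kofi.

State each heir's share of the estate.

Orsolya takes one-third of €900,000 = €300,000. The remaining €600,000 passes to the descendants.
The descendants' portion (€600,000) is divided into 5 shares of €120,000: Nell, Callum, and Saskia each take €120,000; Benedek's €120,000 share passes to Benedek's issue; Sibyl's €120,000 share passes to Sibyl's issue.
Benedek's share (€120,000) is divided into 2 shares of €60,000: Phaedra and Anna each take €60,000.
Sibyl's share (€120,000) passes entirely to Ronan.

Orsolya: €300,000; Nell: €120,000; Callum: €120,000; Phaedra: €60,000; Anna: €60,000; Saskia: €120,000; Ronan: €120,000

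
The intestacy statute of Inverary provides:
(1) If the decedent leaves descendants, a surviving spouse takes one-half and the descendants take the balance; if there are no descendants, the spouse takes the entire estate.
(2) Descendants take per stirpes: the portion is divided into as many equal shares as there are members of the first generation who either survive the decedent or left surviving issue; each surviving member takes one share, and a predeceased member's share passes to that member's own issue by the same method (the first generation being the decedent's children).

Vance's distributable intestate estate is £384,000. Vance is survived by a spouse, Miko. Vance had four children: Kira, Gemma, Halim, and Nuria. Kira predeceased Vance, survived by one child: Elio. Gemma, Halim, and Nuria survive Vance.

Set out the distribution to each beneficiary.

Miko: £192,000; Elio: £48,000; Gemma: £48,000; Halim: £48,000; Nuria: £48,000

Miko takes one-half of £384,000 = £192,000. The remaining £192,000 passes to the descendants.
The descendants' portion (£192,000) is divided into 4 shares of £48,000: Gemma, Halim, and Nuria each take £48,000; Kira's £48,000 share passes to Kira's issue.
Kira's share (£48,000) passes entirely to Elio.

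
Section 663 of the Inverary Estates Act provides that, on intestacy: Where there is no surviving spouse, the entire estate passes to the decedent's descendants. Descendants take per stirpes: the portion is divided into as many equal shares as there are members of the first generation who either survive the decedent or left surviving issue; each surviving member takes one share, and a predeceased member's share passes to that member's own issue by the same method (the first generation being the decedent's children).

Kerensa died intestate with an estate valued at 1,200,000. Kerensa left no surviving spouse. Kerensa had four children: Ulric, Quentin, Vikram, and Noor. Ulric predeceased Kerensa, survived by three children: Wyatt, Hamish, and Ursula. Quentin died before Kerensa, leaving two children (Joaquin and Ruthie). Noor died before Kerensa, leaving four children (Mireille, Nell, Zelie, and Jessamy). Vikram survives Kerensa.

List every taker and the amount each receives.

The entire 1,200,000 passes to the descendants.
That amount (1,200,000) is divided into 4 shares of 300,000: Vikram takes 300,000; Ulric's 300,000 share passes to Ulric's issue; Quentin's 300,000 share passes to Quentin's issue; Noor's 300,000 share passes to Noor's issue.
Ulric's share (300,000) is divided into 3 shares of 100,000: Wyatt, Hamish, and Ursula each take 100,000.
Quentin's share (300,000) is divided into 2 shares of 150,000: Joaquin and Ruthie each take 150,000.
Noor's share (300,000) is divided into 4 shares of 75,000: Mireille, Nell, Zelie, and Jessamy each take 75,000.

Wyatt: 100,000; Hamish: 100,000; Ursula: 100,000; Joaquin: 150,000; Ruthie: 150,000; Vikram: 300,000; Mireille: 75,000; Nell: 75,000; Zelie: 75,000; Jessamy: 75,000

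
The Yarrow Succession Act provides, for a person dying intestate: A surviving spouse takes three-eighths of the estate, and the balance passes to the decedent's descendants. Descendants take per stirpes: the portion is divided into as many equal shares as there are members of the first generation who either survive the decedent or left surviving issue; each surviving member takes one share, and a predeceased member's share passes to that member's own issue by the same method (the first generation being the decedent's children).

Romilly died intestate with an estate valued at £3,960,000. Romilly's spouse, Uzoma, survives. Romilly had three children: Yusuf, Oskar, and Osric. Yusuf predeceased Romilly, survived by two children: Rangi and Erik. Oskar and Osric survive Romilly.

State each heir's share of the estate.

Uzoma: £1,485,000; Rangi: £412,500; Erik: £412,500; Oskar: £825,000; Osric: £825,000

Uzoma takes three-eighths of £3,960,000 = £1,485,000. The remaining £2,475,000 passes to the descendants.
The descendants' portion (£2,475,000) is divided into 3 shares of £825,000: Oskar and Osric each take £825,000; Yusuf's £825,000 share passes to Yusuf's issue.
Yusuf's share (£825,000) is divided into 2 shares of £412,500: Rangi and Erik each take £412,500.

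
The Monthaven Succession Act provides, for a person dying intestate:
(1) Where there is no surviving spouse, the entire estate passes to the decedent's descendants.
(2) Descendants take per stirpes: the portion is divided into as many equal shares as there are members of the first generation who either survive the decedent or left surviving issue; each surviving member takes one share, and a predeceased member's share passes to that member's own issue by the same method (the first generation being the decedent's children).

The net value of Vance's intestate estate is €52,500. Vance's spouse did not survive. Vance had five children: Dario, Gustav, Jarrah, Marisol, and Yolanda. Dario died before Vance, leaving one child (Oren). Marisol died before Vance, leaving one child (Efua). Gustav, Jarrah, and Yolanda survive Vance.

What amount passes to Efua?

Efua receives €10,500.

The entire €52,500 passes to the descendants.
That amount (€52,500) is divided into 5 shares of €10,500: Gustav, Jarrah, and Yolanda each take €10,500; Dario's €10,500 share passes to Dario's issue; Marisol's €10,500 share passes to Marisol's issue.
Dario's share (€10,500) passes entirely to Oren.
Marisol's share (€10,500) passes entirely to Efua.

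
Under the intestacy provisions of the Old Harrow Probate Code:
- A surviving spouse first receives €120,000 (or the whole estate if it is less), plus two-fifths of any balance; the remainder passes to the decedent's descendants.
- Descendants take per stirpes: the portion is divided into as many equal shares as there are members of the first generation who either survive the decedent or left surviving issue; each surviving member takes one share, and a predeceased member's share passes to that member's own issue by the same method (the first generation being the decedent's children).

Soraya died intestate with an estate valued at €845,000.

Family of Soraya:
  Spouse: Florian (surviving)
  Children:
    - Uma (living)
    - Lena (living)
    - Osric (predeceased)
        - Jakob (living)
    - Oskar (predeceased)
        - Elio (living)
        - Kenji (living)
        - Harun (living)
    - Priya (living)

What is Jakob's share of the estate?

Florian first takes €120,000, leaving a balance of €725,000. Florian then takes two-fifths of the balance (€290,000), for a total of €410,000. The remaining €435,000 passes to the descendants.
The descendants' portion (€435,000) is divided into 5 shares of €87,000: Uma, Lena, and Priya each take €87,000; Osric's €87,000 share passes to Osric's issue; Oskar's €87,000 share passes to Oskar's issue.
Osric's share (€87,000) passes entirely to Jakob.
Oskar's share (€87,000) is divided into 3 shares of €29,000: Elio, Kenji, and Harun each take €29,000.

Jakob receives €87,000.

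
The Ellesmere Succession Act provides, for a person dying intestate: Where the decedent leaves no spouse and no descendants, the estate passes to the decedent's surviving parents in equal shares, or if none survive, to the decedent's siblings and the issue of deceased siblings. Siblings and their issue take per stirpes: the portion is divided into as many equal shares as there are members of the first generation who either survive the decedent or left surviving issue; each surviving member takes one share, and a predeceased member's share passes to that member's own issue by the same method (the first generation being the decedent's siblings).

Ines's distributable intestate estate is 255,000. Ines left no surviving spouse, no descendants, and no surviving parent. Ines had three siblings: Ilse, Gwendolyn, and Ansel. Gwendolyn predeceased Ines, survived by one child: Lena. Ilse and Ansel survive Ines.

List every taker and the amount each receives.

The entire 255,000 passes to the siblings and their issue.
That amount (255,000) is divided into 3 shares of 85,000: Ilse and Ansel each take 85,000; Gwendolyn's 85,000 share passes to Gwendolyn's issue.
Gwendolyn's share (85,000) passes entirely to Lena.

Ilse: 85,000; Lena: 85,000; Ansel: 85,000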